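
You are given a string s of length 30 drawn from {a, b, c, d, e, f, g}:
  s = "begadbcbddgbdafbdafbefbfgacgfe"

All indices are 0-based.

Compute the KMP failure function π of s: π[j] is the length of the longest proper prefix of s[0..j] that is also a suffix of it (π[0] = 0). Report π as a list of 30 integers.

[0, 0, 0, 0, 0, 1, 0, 1, 0, 0, 0, 1, 0, 0, 0, 1, 0, 0, 0, 1, 2, 0, 1, 0, 0, 0, 0, 0, 0, 0]

π[0] = 0
j=1 s[j]='e': π[1]=0 (border '')
j=2 s[j]='g': π[2]=0 (border '')
j=3 s[j]='a': π[3]=0 (border '')
j=4 s[j]='d': π[4]=0 (border '')
j=5 s[j]='b': π[5]=1 (border 'b')
j=6 s[j]='c': k: 1→0; π[6]=0 (border '')
j=7 s[j]='b': π[7]=1 (border 'b')
j=8 s[j]='d': k: 1→0; π[8]=0 (border '')
j=9 s[j]='d': π[9]=0 (border '')
j=10 s[j]='g': π[10]=0 (border '')
j=11 s[j]='b': π[11]=1 (border 'b')
j=12 s[j]='d': k: 1→0; π[12]=0 (border '')
j=13 s[j]='a': π[13]=0 (border '')
j=14 s[j]='f': π[14]=0 (border '')
j=15 s[j]='b': π[15]=1 (border 'b')
j=16 s[j]='d': k: 1→0; π[16]=0 (border '')
j=17 s[j]='a': π[17]=0 (border '')
j=18 s[j]='f': π[18]=0 (border '')
j=19 s[j]='b': π[19]=1 (border 'b')
j=20 s[j]='e': π[20]=2 (border 'be')
j=21 s[j]='f': k: 2→0; π[21]=0 (border '')
j=22 s[j]='b': π[22]=1 (border 'b')
j=23 s[j]='f': k: 1→0; π[23]=0 (border '')
j=24 s[j]='g': π[24]=0 (border '')
j=25 s[j]='a': π[25]=0 (border '')
j=26 s[j]='c': π[26]=0 (border '')
j=27 s[j]='g': π[27]=0 (border '')
j=28 s[j]='f': π[28]=0 (border '')
j=29 s[j]='e': π[29]=0 (border '')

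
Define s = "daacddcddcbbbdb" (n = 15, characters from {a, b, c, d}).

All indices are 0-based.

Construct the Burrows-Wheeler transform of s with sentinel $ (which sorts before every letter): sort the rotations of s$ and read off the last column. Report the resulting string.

rank  rotation          last
    0  $daacddcddcbbbdb  b
    1  aacddcddcbbbdb$d  d
    2  acddcddcbbbdb$da  a
    3  b$daacddcddcbbbd  d
    4  bbbdb$daacddcddc  c
    5  bbdb$daacddcddcb  b
    6  bdb$daacddcddcbb  b
    7  cbbbdb$daacddcdd  d
    8  cddcbbbdb$daacdd  d
    9  cddcddcbbbdb$daa  a
   10  daacddcddcbbbdb$  $
   11  db$daacddcddcbbb  b
   12  dcbbbdb$daacddcd  d
   13  dcddcbbbdb$daacd  d
   14  ddcbbbdb$daacddc  c
   15  ddcddcbbbdb$daac  c

bdadcbbdda$bddcc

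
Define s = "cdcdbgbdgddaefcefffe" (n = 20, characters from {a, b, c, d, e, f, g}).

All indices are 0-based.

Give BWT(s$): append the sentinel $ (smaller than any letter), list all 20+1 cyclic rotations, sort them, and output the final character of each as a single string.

edgdd$fdccgbfaceffebd

rank  rotation               last
    0  $cdcdbgbdgddaefcefffe  e
    1  aefcefffe$cdcdbgbdgdd  d
    2  bdgddaefcefffe$cdcdbg  g
    3  bgbdgddaefcefffe$cdcd  d
    4  cdbgbdgddaefcefffe$cd  d
    5  cdcdbgbdgddaefcefffe$  $
    6  cefffe$cdcdbgbdgddaef  f
    7  daefcefffe$cdcdbgbdgd  d
    8  dbgbdgddaefcefffe$cdc  c
    9  dcdbgbdgddaefcefffe$c  c
   10  ddaefcefffe$cdcdbgbdg  g
   11  dgddaefcefffe$cdcdbgb  b
   12  e$cdcdbgbdgddaefcefff  f
   13  efcefffe$cdcdbgbdgdda  a
   14  efffe$cdcdbgbdgddaefc  c
   15  fcefffe$cdcdbgbdgddae  e
   16  fe$cdcdbgbdgddaefceff  f
   17  ffe$cdcdbgbdgddaefcef  f
   18  fffe$cdcdbgbdgddaefce  e
   19  gbdgddaefcefffe$cdcdb  b
   20  gddaefcefffe$cdcdbgbd  d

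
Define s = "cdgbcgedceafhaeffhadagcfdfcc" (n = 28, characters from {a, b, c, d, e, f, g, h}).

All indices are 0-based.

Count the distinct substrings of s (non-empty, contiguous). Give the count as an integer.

sorted suffixes:
  #0 SA[0]=18  'adagcfdfcc'
  #1 SA[1]=13  'aeffhadagcfdfcc'
  #2 SA[2]=10  'afhaeffhadagcfdfcc'
  #3 SA[3]=20  'agcfdfcc'
  #4 SA[4]=3  'bcgedceafhaeffhadagcfdfcc'
  #5 SA[5]=27  'c'
  #6 SA[6]=26  'cc'
  #7 SA[7]=0  'cdgbcgedceafhaeffhadagcfdfcc'
  #8 SA[8]=8  'ceafhaeffhadagcfdfcc'
  #9 SA[9]=22  'cfdfcc'
  #10 SA[10]=4  'cgedceafhaeffhadagcfdfcc'
  #11 SA[11]=19  'dagcfdfcc'
  #12 SA[12]=7  'dceafhaeffhadagcfdfcc'
  #13 SA[13]=24  'dfcc'
  #14 SA[14]=1  'dgbcgedceafhaeffhadagcfdfcc'
  #15 SA[15]=9  'eafhaeffhadagcfdfcc'
  #16 SA[16]=6  'edceafhaeffhadagcfdfcc'
  #17 SA[17]=14  'effhadagcfdfcc'
  #18 SA[18]=25  'fcc'
  #19 SA[19]=23  'fdfcc'
  #20 SA[20]=15  'ffhadagcfdfcc'
  #21 SA[21]=16  'fhadagcfdfcc'
  #22 SA[22]=11  'fhaeffhadagcfdfcc'
  #23 SA[23]=2  'gbcgedceafhaeffhadagcfdfcc'
  #24 SA[24]=21  'gcfdfcc'
  #25 SA[25]=5  'gedceafhaeffhadagcfdfcc'
  #26 SA[26]=17  'hadagcfdfcc'
  #27 SA[27]=12  'haeffhadagcfdfcc'

SA = [18, 13, 10, 20, 3, 27, 26, 0, 8, 22, 4, 19, 7, 24, 1, 9, 6, 14, 25, 23, 15, 16, 11, 2, 21, 5, 17, 12]
[i] adj suffixes → lcp
  [1] 18/13 → 1 ('a')
  [2] 13/10 → 1 ('a')
  [3] 10/20 → 1 ('a')
  [4] 20/3 → 0 ('')
  [5] 3/27 → 0 ('')
  [6] 27/26 → 1 ('c')
  [7] 26/0 → 1 ('c')
  [8] 0/8 → 1 ('c')
  [9] 8/22 → 1 ('c')
  [10] 22/4 → 1 ('c')
  [11] 4/19 → 0 ('')
  [12] 19/7 → 1 ('d')
  [13] 7/24 → 1 ('d')
  [14] 24/1 → 1 ('d')
  [15] 1/9 → 0 ('')
  [16] 9/6 → 1 ('e')
  [17] 6/14 → 1 ('e')
  [18] 14/25 → 0 ('')
  [19] 25/23 → 1 ('f')
  [20] 23/15 → 1 ('f')
  [21] 15/16 → 1 ('f')
  [22] 16/11 → 3 ('fha')
  [23] 11/2 → 0 ('')
  [24] 2/21 → 1 ('g')
  [25] 21/5 → 1 ('g')
  [26] 5/17 → 0 ('')
  [27] 17/12 → 2 ('ha')

n(n+1)/2 = 28·29/2 = 406
Σ LCP = 0 + 1 + 1 + 1 + 0 + 0 + 1 + 1 + 1 + 1 + 1 + 0 + 1 + 1 + 1 + 0 + 1 + 1 + 0 + 1 + 1 + 1 + 3 + 0 + 1 + 1 + 0 + 2 = 23
distinct = 406 − 23 = 383

383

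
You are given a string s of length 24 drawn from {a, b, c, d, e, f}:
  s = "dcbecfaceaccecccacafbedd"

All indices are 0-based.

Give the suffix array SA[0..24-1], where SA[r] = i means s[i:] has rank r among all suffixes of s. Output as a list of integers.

rank→(start, suffix):
  0 → (16, 'acafbedd')
  1 → (9, 'accecccacafbedd')
  2 → (6, 'aceaccecccacafbedd')
  3 → (18, 'afbedd')
  4 → (2, 'becfaceaccecccacafbedd')
  5 → (20, 'bedd')
  6 → (15, 'cacafbedd')
  7 → (17, 'cafbedd')
  8 → (1, 'cbecfaceaccecccacafbedd')
  9 → (14, 'ccacafbedd')
  10 → (13, 'cccacafbedd')
  11 → (10, 'ccecccacafbedd')
  12 → (7, 'ceaccecccacafbedd')
  13 → (11, 'cecccacafbedd')
  14 → (4, 'cfaceaccecccacafbedd')
  15 → (23, 'd')
  16 → (0, 'dcbecfaceaccecccacafbedd')
  17 → (22, 'dd')
  18 → (8, 'eaccecccacafbedd')
  19 → (12, 'ecccacafbedd')
  20 → (3, 'ecfaceaccecccacafbedd')
  21 → (21, 'edd')
  22 → (5, 'faceaccecccacafbedd')
  23 → (19, 'fbedd')

[16, 9, 6, 18, 2, 20, 15, 17, 1, 14, 13, 10, 7, 11, 4, 23, 0, 22, 8, 12, 3, 21, 5, 19]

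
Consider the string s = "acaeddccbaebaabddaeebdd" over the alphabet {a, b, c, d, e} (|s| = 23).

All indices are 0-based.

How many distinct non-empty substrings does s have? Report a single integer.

250

sorted suffixes:
  #0 SA[0]=12  'aabddaeebdd'
  #1 SA[1]=13  'abddaeebdd'
  #2 SA[2]=0  'acaeddccbaebaabddaeebdd'
  #3 SA[3]=9  'aebaabddaeebdd'
  #4 SA[4]=2  'aeddccbaebaabddaeebdd'
  #5 SA[5]=17  'aeebdd'
  #6 SA[6]=11  'baabddaeebdd'
  #7 SA[7]=8  'baebaabddaeebdd'
  #8 SA[8]=20  'bdd'
  #9 SA[9]=14  'bddaeebdd'
  #10 SA[10]=1  'caeddccbaebaabddaeebdd'
  #11 SA[11]=7  'cbaebaabddaeebdd'
  #12 SA[12]=6  'ccbaebaabddaeebdd'
  #13 SA[13]=22  'd'
  #14 SA[14]=16  'daeebdd'
  #15 SA[15]=5  'dccbaebaabddaeebdd'
  #16 SA[16]=21  'dd'
  #17 SA[17]=15  'ddaeebdd'
  #18 SA[18]=4  'ddccbaebaabddaeebdd'
  #19 SA[19]=10  'ebaabddaeebdd'
  #20 SA[20]=19  'ebdd'
  #21 SA[21]=3  'eddccbaebaabddaeebdd'
  #22 SA[22]=18  'eebdd'

SA = [12, 13, 0, 9, 2, 17, 11, 8, 20, 14, 1, 7, 6, 22, 16, 5, 21, 15, 4, 10, 19, 3, 18]
[i] adj suffixes → lcp
  [1] 12/13 → 1 ('a')
  [2] 13/0 → 1 ('a')
  [3] 0/9 → 1 ('a')
  [4] 9/2 → 2 ('ae')
  [5] 2/17 → 2 ('ae')
  [6] 17/11 → 0 ('')
  [7] 11/8 → 2 ('ba')
  [8] 8/20 → 1 ('b')
  [9] 20/14 → 3 ('bdd')
  [10] 14/1 → 0 ('')
  [11] 1/7 → 1 ('c')
  [12] 7/6 → 1 ('c')
  [13] 6/22 → 0 ('')
  [14] 22/16 → 1 ('d')
  [15] 16/5 → 1 ('d')
  [16] 5/21 → 1 ('d')
  [17] 21/15 → 2 ('dd')
  [18] 15/4 → 2 ('dd')
  [19] 4/10 → 0 ('')
  [20] 10/19 → 2 ('eb')
  [21] 19/3 → 1 ('e')
  [22] 3/18 → 1 ('e')

n(n+1)/2 = 23·24/2 = 276
Σ LCP = 0 + 1 + 1 + 1 + 2 + 2 + 0 + 2 + 1 + 3 + 0 + 1 + 1 + 0 + 1 + 1 + 1 + 2 + 2 + 0 + 2 + 1 + 1 = 26
distinct = 276 − 26 = 250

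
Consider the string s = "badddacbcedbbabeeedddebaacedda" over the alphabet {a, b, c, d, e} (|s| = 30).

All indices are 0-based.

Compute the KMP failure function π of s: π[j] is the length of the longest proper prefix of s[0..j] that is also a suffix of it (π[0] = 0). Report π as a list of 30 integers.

[0, 0, 0, 0, 0, 0, 0, 1, 0, 0, 0, 1, 1, 2, 1, 0, 0, 0, 0, 0, 0, 0, 1, 2, 0, 0, 0, 0, 0, 0]

π[0] = 0
j=1 s[j]='a': π[1]=0 (border '')
j=2 s[j]='d': π[2]=0 (border '')
j=3 s[j]='d': π[3]=0 (border '')
j=4 s[j]='d': π[4]=0 (border '')
j=5 s[j]='a': π[5]=0 (border '')
j=6 s[j]='c': π[6]=0 (border '')
j=7 s[j]='b': π[7]=1 (border 'b')
j=8 s[j]='c': k: 1→0; π[8]=0 (border '')
j=9 s[j]='e': π[9]=0 (border '')
j=10 s[j]='d': π[10]=0 (border '')
j=11 s[j]='b': π[11]=1 (border 'b')
j=12 s[j]='b': k: 1→0; π[12]=1 (border 'b')
j=13 s[j]='a': π[13]=2 (border 'ba')
j=14 s[j]='b': k: 2→0; π[14]=1 (border 'b')
j=15 s[j]='e': k: 1→0; π[15]=0 (border '')
j=16 s[j]='e': π[16]=0 (border '')
j=17 s[j]='e': π[17]=0 (border '')
j=18 s[j]='d': π[18]=0 (border '')
j=19 s[j]='d': π[19]=0 (border '')
j=20 s[j]='d': π[20]=0 (border '')
j=21 s[j]='e': π[21]=0 (border '')
j=22 s[j]='b': π[22]=1 (border 'b')
j=23 s[j]='a': π[23]=2 (border 'ba')
j=24 s[j]='a': k: 2→0; π[24]=0 (border '')
j=25 s[j]='c': π[25]=0 (border '')
j=26 s[j]='e': π[26]=0 (border '')
j=27 s[j]='d': π[27]=0 (border '')
j=28 s[j]='d': π[28]=0 (border '')
j=29 s[j]='a': π[29]=0 (border '')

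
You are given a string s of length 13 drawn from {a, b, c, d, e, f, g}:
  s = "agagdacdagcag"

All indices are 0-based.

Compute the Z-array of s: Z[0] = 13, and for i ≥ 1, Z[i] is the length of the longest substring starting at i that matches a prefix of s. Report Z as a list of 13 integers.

Z[0]=13
i=1: outside box; Z[1]=0
i=2: outside box; Z[2]=2 scan→box=[2,4)
i=3: min(r-i=1, Z[1]=0)=0; Z[3]=0
i=4: outside box; Z[4]=0
i=5: outside box; Z[5]=1 scan→box=[5,6)
i=6: outside box; Z[6]=0
i=7: outside box; Z[7]=0
i=8: outside box; Z[8]=2 scan→box=[8,10)
i=9: min(r-i=1, Z[1]=0)=0; Z[9]=0
i=10: outside box; Z[10]=0
i=11: outside box; Z[11]=2 scan→box=[11,13)
i=12: min(r-i=1, Z[1]=0)=0; Z[12]=0

[13, 0, 2, 0, 0, 1, 0, 0, 2, 0, 0, 2, 0]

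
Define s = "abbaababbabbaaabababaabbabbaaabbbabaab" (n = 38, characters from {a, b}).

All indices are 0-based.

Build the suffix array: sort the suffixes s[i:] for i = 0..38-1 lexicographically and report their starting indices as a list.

sorted suffixes:
  #0 SA[0]=12  'aaabababaabbabbaaabbbabaab'
  #1 SA[1]=27  'aaabbbabaab'
  #2 SA[2]=35  'aab'
  #3 SA[3]=13  'aabababaabbabbaaabbbabaab'
  #4 SA[4]=3  'aababbabbaaabababaabbabbaaabbbabaab'
  #5 SA[5]=20  'aabbabbaaabbbabaab'
  #6 SA[6]=28  'aabbbabaab'
  #7 SA[7]=36  'ab'
  #8 SA[8]=33  'abaab'
  #9 SA[9]=18  'abaabbabbaaabbbabaab'
  #10 SA[10]=16  'ababaabbabbaaabbbabaab'
  #11 SA[11]=14  'abababaabbabbaaabbbabaab'
  #12 SA[12]=4  'ababbabbaaabababaabbabbaaabbbabaab'
  #13 SA[13]=9  'abbaaabababaabbabbaaabbbabaab'
  #14 SA[14]=24  'abbaaabbbabaab'
  #15 SA[15]=0  'abbaababbabbaaabababaabbabbaaabbbabaab'
  #16 SA[16]=6  'abbabbaaabababaabbabbaaabbbabaab'
  #17 SA[17]=21  'abbabbaaabbbabaab'
  #18 SA[18]=29  'abbbabaab'
  #19 SA[19]=37  'b'
  #20 SA[20]=11  'baaabababaabbabbaaabbbabaab'
  #21 SA[21]=26  'baaabbbabaab'
  #22 SA[22]=34  'baab'
  #23 SA[23]=2  'baababbabbaaabababaabbabbaaabbbabaab'
  #24 SA[24]=19  'baabbabbaaabbbabaab'
  #25 SA[25]=32  'babaab'
  #26 SA[26]=17  'babaabbabbaaabbbabaab'
  #27 SA[27]=15  'bababaabbabbaaabbbabaab'
  #28 SA[28]=8  'babbaaabababaabbabbaaabbbabaab'
  #29 SA[29]=23  'babbaaabbbabaab'
  #30 SA[30]=5  'babbabbaaabababaabbabbaaabbbabaab'
  #31 SA[31]=10  'bbaaabababaabbabbaaabbbabaab'
  #32 SA[32]=25  'bbaaabbbabaab'
  #33 SA[33]=1  'bbaababbabbaaabababaabbabbaaabbbabaab'
  #34 SA[34]=31  'bbabaab'
  #35 SA[35]=7  'bbabbaaabababaabbabbaaabbbabaab'
  #36 SA[36]=22  'bbabbaaabbbabaab'
  #37 SA[37]=30  'bbbabaab'

[12, 27, 35, 13, 3, 20, 28, 36, 33, 18, 16, 14, 4, 9, 24, 0, 6, 21, 29, 37, 11, 26, 34, 2, 19, 32, 17, 15, 8, 23, 5, 10, 25, 1, 31, 7, 22, 30]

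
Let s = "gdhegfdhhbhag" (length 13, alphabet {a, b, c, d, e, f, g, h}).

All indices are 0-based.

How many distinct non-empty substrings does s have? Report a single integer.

rank | idx | suffix
   0 |  11 | ag
   1 |   9 | bhag
   2 |   1 | dhegfdhhbhag
   3 |   6 | dhhbhag
   4 |   3 | egfdhhbhag
   5 |   5 | fdhhbhag
   6 |  12 | g
   7 |   0 | gdhegfdhhbhag
   8 |   4 | gfdhhbhag
   9 |  10 | hag
  10 |   8 | hbhag
  11 |   2 | hegfdhhbhag
  12 |   7 | hhbhag

SA = [11, 9, 1, 6, 3, 5, 12, 0, 4, 10, 8, 2, 7]
[i] adj suffixes → lcp
  [1] 11/9 → 0 ('')
  [2] 9/1 → 0 ('')
  [3] 1/6 → 2 ('dh')
  [4] 6/3 → 0 ('')
  [5] 3/5 → 0 ('')
  [6] 5/12 → 0 ('')
  [7] 12/0 → 1 ('g')
  [8] 0/4 → 1 ('g')
  [9] 4/10 → 0 ('')
  [10] 10/8 → 1 ('h')
  [11] 8/2 → 1 ('h')
  [12] 2/7 → 1 ('h')

n(n+1)/2 = 13·14/2 = 91
Σ LCP = 0 + 0 + 0 + 2 + 0 + 0 + 0 + 1 + 1 + 0 + 1 + 1 + 1 = 7
distinct = 91 − 7 = 84

84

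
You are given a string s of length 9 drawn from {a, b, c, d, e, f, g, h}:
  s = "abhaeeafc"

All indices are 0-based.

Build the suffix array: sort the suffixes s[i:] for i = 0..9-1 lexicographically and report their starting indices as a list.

[0, 3, 6, 1, 8, 5, 4, 7, 2]

sorted suffixes:
  #0 SA[0]=0  'abhaeeafc'
  #1 SA[1]=3  'aeeafc'
  #2 SA[2]=6  'afc'
  #3 SA[3]=1  'bhaeeafc'
  #4 SA[4]=8  'c'
  #5 SA[5]=5  'eafc'
  #6 SA[6]=4  'eeafc'
  #7 SA[7]=7  'fc'
  #8 SA[8]=2  'haeeafc'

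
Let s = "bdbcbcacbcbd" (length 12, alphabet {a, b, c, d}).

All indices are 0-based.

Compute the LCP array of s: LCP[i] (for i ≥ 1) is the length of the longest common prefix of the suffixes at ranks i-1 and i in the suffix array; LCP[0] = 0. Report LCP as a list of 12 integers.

rank | idx | suffix
   0 |   6 | acbcbd
   1 |   4 | bcacbcbd
   2 |   2 | bcbcacbcbd
   3 |   8 | bcbd
   4 |  10 | bd
   5 |   0 | bdbcbcacbcbd
   6 |   5 | cacbcbd
   7 |   3 | cbcacbcbd
   8 |   7 | cbcbd
   9 |   9 | cbd
  10 |  11 | d
  11 |   1 | dbcbcacbcbd

SA = [6, 4, 2, 8, 10, 0, 5, 3, 7, 9, 11, 1]
i: (SA[i-1],SA[i]) lcp shared
  1: (6,4) 0 ''
  2: (4,2) 2 'bc'
  3: (2,8) 3 'bcb'
  4: (8,10) 1 'b'
  5: (10,0) 2 'bd'
  6: (0,5) 0 ''
  7: (5,3) 1 'c'
  8: (3,7) 3 'cbc'
  9: (7,9) 2 'cb'
  10: (9,11) 0 ''
  11: (11,1) 1 'd'

[0, 0, 2, 3, 1, 2, 0, 1, 3, 2, 0, 1]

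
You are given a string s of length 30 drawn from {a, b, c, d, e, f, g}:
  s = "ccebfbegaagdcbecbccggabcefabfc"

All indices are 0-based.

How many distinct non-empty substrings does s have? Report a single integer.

434

sorted suffixes:
  #0 SA[0]=8  'aagdcbecbccggabcefabfc'
  #1 SA[1]=21  'abcefabfc'
  #2 SA[2]=26  'abfc'
  #3 SA[3]=9  'agdcbecbccggabcefabfc'
  #4 SA[4]=16  'bccggabcefabfc'
  #5 SA[5]=22  'bcefabfc'
  #6 SA[6]=13  'becbccggabcefabfc'
  #7 SA[7]=5  'begaagdcbecbccggabcefabfc'
  #8 SA[8]=3  'bfbegaagdcbecbccggabcefabfc'
  #9 SA[9]=27  'bfc'
  #10 SA[10]=29  'c'
  #11 SA[11]=15  'cbccggabcefabfc'
  #12 SA[12]=12  'cbecbccggabcefabfc'
  #13 SA[13]=0  'ccebfbegaagdcbecbccggabcefabfc'
  #14 SA[14]=17  'ccggabcefabfc'
  #15 SA[15]=1  'cebfbegaagdcbecbccggabcefabfc'
  #16 SA[16]=23  'cefabfc'
  #17 SA[17]=18  'cggabcefabfc'
  #18 SA[18]=11  'dcbecbccggabcefabfc'
  #19 SA[19]=2  'ebfbegaagdcbecbccggabcefabfc'
  #20 SA[20]=14  'ecbccggabcefabfc'
  #21 SA[21]=24  'efabfc'
  #22 SA[22]=6  'egaagdcbecbccggabcefabfc'
  #23 SA[23]=25  'fabfc'
  #24 SA[24]=4  'fbegaagdcbecbccggabcefabfc'
  #25 SA[25]=28  'fc'
  #26 SA[26]=7  'gaagdcbecbccggabcefabfc'
  #27 SA[27]=20  'gabcefabfc'
  #28 SA[28]=10  'gdcbecbccggabcefabfc'
  #29 SA[29]=19  'ggabcefabfc'

SA = [8, 21, 26, 9, 16, 22, 13, 5, 3, 27, 29, 15, 12, 0, 17, 1, 23, 18, 11, 2, 14, 24, 6, 25, 4, 28, 7, 20, 10, 19]
rank  pair      lcp
   1  s[8:],s[21:]  1  'a'
   2  s[21:],s[26:]  2  'ab'
   3  s[26:],s[9:]  1  'a'
   4  s[9:],s[16:]  0  ''
   5  s[16:],s[22:]  2  'bc'
   6  s[22:],s[13:]  1  'b'
   7  s[13:],s[5:]  2  'be'
   8  s[5:],s[3:]  1  'b'
   9  s[3:],s[27:]  2  'bf'
  10  s[27:],s[29:]  0  ''
  11  s[29:],s[15:]  1  'c'
  12  s[15:],s[12:]  2  'cb'
  13  s[12:],s[0:]  1  'c'
  14  s[0:],s[17:]  2  'cc'
  15  s[17:],s[1:]  1  'c'
  16  s[1:],s[23:]  2  'ce'
  17  s[23:],s[18:]  1  'c'
  18  s[18:],s[11:]  0  ''
  19  s[11:],s[2:]  0  ''
  20  s[2:],s[14:]  1  'e'
  21  s[14:],s[24:]  1  'e'
  22  s[24:],s[6:]  1  'e'
  23  s[6:],s[25:]  0  ''
  24  s[25:],s[4:]  1  'f'
  25  s[4:],s[28:]  1  'f'
  26  s[28:],s[7:]  0  ''
  27  s[7:],s[20:]  2  'ga'
  28  s[20:],s[10:]  1  'g'
  29  s[10:],s[19:]  1  'g'

n(n+1)/2 = 30·31/2 = 465
Σ LCP = 0 + 1 + 2 + 1 + 0 + 2 + 1 + 2 + 1 + 2 + 0 + 1 + 2 + 1 + 2 + 1 + 2 + 1 + 0 + 0 + 1 + 1 + 1 + 0 + 1 + 1 + 0 + 2 + 1 + 1 = 31
distinct = 465 − 31 = 434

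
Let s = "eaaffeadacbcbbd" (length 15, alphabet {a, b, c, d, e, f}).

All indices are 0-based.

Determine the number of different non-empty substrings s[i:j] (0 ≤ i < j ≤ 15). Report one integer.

109

rank→(start, suffix):
  0 → (1, 'aaffeadacbcbbd')
  1 → (8, 'acbcbbd')
  2 → (6, 'adacbcbbd')
  3 → (2, 'affeadacbcbbd')
  4 → (12, 'bbd')
  5 → (10, 'bcbbd')
  6 → (13, 'bd')
  7 → (11, 'cbbd')
  8 → (9, 'cbcbbd')
  9 → (14, 'd')
  10 → (7, 'dacbcbbd')
  11 → (0, 'eaaffeadacbcbbd')
  12 → (5, 'eadacbcbbd')
  13 → (4, 'feadacbcbbd')
  14 → (3, 'ffeadacbcbbd')

SA = [1, 8, 6, 2, 12, 10, 13, 11, 9, 14, 7, 0, 5, 4, 3]
[i] adj suffixes → lcp
  [1] 1/8 → 1 ('a')
  [2] 8/6 → 1 ('a')
  [3] 6/2 → 1 ('a')
  [4] 2/12 → 0 ('')
  [5] 12/10 → 1 ('b')
  [6] 10/13 → 1 ('b')
  [7] 13/11 → 0 ('')
  [8] 11/9 → 2 ('cb')
  [9] 9/14 → 0 ('')
  [10] 14/7 → 1 ('d')
  [11] 7/0 → 0 ('')
  [12] 0/5 → 2 ('ea')
  [13] 5/4 → 0 ('')
  [14] 4/3 → 1 ('f')

n(n+1)/2 = 15·16/2 = 120
Σ LCP = 0 + 1 + 1 + 1 + 0 + 1 + 1 + 0 + 2 + 0 + 1 + 0 + 2 + 0 + 1 = 11
distinct = 120 − 11 = 109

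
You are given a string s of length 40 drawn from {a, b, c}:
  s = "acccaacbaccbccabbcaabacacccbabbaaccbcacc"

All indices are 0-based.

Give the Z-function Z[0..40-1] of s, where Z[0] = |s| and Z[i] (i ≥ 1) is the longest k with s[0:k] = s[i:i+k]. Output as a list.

Z[0]=40
i=1: i≥r, start 0; Z[1]=0
i=2: i≥r, start 0; Z[2]=0
i=3: i≥r, start 0; Z[3]=0
i=4: i≥r, start 0; Z[4]=1 scan→box=[4,5)
i=5: i≥r, start 0; Z[5]=2 scan→box=[5,7)
i=6: min(r-i=1, Z[1]=0)=0; Z[6]=0
i=7: i≥r, start 0; Z[7]=0
i=8: i≥r, start 0; Z[8]=3 scan→box=[8,11)
i=9: min(r-i=2, Z[1]=0)=0; Z[9]=0
i=10: min(r-i=1, Z[2]=0)=0; Z[10]=0
i=11: i≥r, start 0; Z[11]=0
i=12: i≥r, start 0; Z[12]=0
i=13: i≥r, start 0; Z[13]=0
i=14: i≥r, start 0; Z[14]=1 scan→box=[14,15)
i=15: i≥r, start 0; Z[15]=0
i=16: i≥r, start 0; Z[16]=0
i=17: i≥r, start 0; Z[17]=0
i=18: i≥r, start 0; Z[18]=1 scan→box=[18,19)
i=19: i≥r, start 0; Z[19]=1 scan→box=[19,20)
i=20: i≥r, start 0; Z[20]=0
i=21: i≥r, start 0; Z[21]=2 scan→box=[21,23)
i=22: min(r-i=1, Z[1]=0)=0; Z[22]=0
i=23: i≥r, start 0; Z[23]=4 scan→box=[23,27)
i=24: min(r-i=3, Z[1]=0)=0; Z[24]=0
i=25: min(r-i=2, Z[2]=0)=0; Z[25]=0
i=26: min(r-i=1, Z[3]=0)=0; Z[26]=0
i=27: i≥r, start 0; Z[27]=0
i=28: i≥r, start 0; Z[28]=1 scan→box=[28,29)
i=29: i≥r, start 0; Z[29]=0
i=30: i≥r, start 0; Z[30]=0
i=31: i≥r, start 0; Z[31]=1 scan→box=[31,32)
i=32: i≥r, start 0; Z[32]=3 scan→box=[32,35)
i=33: min(r-i=2, Z[1]=0)=0; Z[33]=0
i=34: min(r-i=1, Z[2]=0)=0; Z[34]=0
i=35: i≥r, start 0; Z[35]=0
i=36: i≥r, start 0; Z[36]=0
i=37: i≥r, start 0; Z[37]=3 scan→box=[37,40)
i=38: min(r-i=2, Z[1]=0)=0; Z[38]=0
i=39: min(r-i=1, Z[2]=0)=0; Z[39]=0

[40, 0, 0, 0, 1, 2, 0, 0, 3, 0, 0, 0, 0, 0, 1, 0, 0, 0, 1, 1, 0, 2, 0, 4, 0, 0, 0, 0, 1, 0, 0, 1, 3, 0, 0, 0, 0, 3, 0, 0]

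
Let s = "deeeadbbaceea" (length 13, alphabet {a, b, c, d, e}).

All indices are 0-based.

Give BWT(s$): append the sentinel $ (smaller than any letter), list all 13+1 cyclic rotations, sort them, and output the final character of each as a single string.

aebebdaa$eeced

rank  rotation        last
    0  $deeeadbbaceea  a
    1  a$deeeadbbacee  e
    2  aceea$deeeadbb  b
    3  adbbaceea$deee  e
    4  baceea$deeeadb  b
    5  bbaceea$deeead  d
    6  ceea$deeeadbba  a
    7  dbbaceea$deeea  a
    8  deeeadbbaceea$  $
    9  ea$deeeadbbace  e
   10  eadbbaceea$dee  e
   11  eea$deeeadbbac  c
   12  eeadbbaceea$de  e
   13  eeeadbbaceea$d  d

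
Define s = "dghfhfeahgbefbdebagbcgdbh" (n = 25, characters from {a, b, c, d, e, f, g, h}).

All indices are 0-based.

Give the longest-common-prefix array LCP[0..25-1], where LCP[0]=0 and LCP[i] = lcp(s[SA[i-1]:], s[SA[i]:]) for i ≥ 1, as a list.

rank→(start, suffix):
  0 → (17, 'agbcgdbh')
  1 → (7, 'ahgbefbdebagbcgdbh')
  2 → (16, 'bagbcgdbh')
  3 → (19, 'bcgdbh')
  4 → (13, 'bdebagbcgdbh')
  5 → (10, 'befbdebagbcgdbh')
  6 → (23, 'bh')
  7 → (20, 'cgdbh')
  8 → (22, 'dbh')
  9 → (14, 'debagbcgdbh')
  10 → (0, 'dghfhfeahgbefbdebagbcgdbh')
  11 → (6, 'eahgbefbdebagbcgdbh')
  12 → (15, 'ebagbcgdbh')
  13 → (11, 'efbdebagbcgdbh')
  14 → (12, 'fbdebagbcgdbh')
  15 → (5, 'feahgbefbdebagbcgdbh')
  16 → (3, 'fhfeahgbefbdebagbcgdbh')
  17 → (18, 'gbcgdbh')
  18 → (9, 'gbefbdebagbcgdbh')
  19 → (21, 'gdbh')
  20 → (1, 'ghfhfeahgbefbdebagbcgdbh')
  21 → (24, 'h')
  22 → (4, 'hfeahgbefbdebagbcgdbh')
  23 → (2, 'hfhfeahgbefbdebagbcgdbh')
  24 → (8, 'hgbefbdebagbcgdbh')

SA = [17, 7, 16, 19, 13, 10, 23, 20, 22, 14, 0, 6, 15, 11, 12, 5, 3, 18, 9, 21, 1, 24, 4, 2, 8]
[i] adj suffixes → lcp
  [1] 17/7 → 1 ('a')
  [2] 7/16 → 0 ('')
  [3] 16/19 → 1 ('b')
  [4] 19/13 → 1 ('b')
  [5] 13/10 → 1 ('b')
  [6] 10/23 → 1 ('b')
  [7] 23/20 → 0 ('')
  [8] 20/22 → 0 ('')
  [9] 22/14 → 1 ('d')
  [10] 14/0 → 1 ('d')
  [11] 0/6 → 0 ('')
  [12] 6/15 → 1 ('e')
  [13] 15/11 → 1 ('e')
  [14] 11/12 → 0 ('')
  [15] 12/5 → 1 ('f')
  [16] 5/3 → 1 ('f')
  [17] 3/18 → 0 ('')
  [18] 18/9 → 2 ('gb')
  [19] 9/21 → 1 ('g')
  [20] 21/1 → 1 ('g')
  [21] 1/24 → 0 ('')
  [22] 24/4 → 1 ('h')
  [23] 4/2 → 2 ('hf')
  [24] 2/8 → 1 ('h')

[0, 1, 0, 1, 1, 1, 1, 0, 0, 1, 1, 0, 1, 1, 0, 1, 1, 0, 2, 1, 1, 0, 1, 2, 1]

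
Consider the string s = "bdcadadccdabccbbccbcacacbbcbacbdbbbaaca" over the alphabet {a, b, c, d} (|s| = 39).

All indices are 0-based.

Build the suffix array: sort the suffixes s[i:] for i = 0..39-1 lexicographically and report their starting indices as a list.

[38, 35, 10, 36, 20, 22, 28, 3, 5, 34, 27, 33, 32, 24, 14, 18, 25, 11, 15, 30, 0, 37, 19, 21, 2, 26, 23, 13, 17, 29, 12, 16, 7, 8, 9, 4, 31, 1, 6]

rank | idx | suffix
   0 |  38 | a
   1 |  35 | aaca
   2 |  10 | abccbbccbcacacbbcbacbdbbbaaca
   3 |  36 | aca
   4 |  20 | acacbbcbacbdbbbaaca
   5 |  22 | acbbcbacbdbbbaaca
   6 |  28 | acbdbbbaaca
   7 |   3 | adadccdabccbbccbcacacbbcbacbdbbbaaca
   8 |   5 | adccdabccbbccbcacacbbcbacbdbbbaaca
   9 |  34 | baaca
  10 |  27 | bacbdbbbaaca
  11 |  33 | bbaaca
  12 |  32 | bbbaaca
  13 |  24 | bbcbacbdbbbaaca
  14 |  14 | bbccbcacacbbcbacbdbbbaaca
  15 |  18 | bcacacbbcbacbdbbbaaca
  16 |  25 | bcbacbdbbbaaca
  17 |  11 | bccbbccbcacacbbcbacbdbbbaaca
  18 |  15 | bccbcacacbbcbacbdbbbaaca
  19 |  30 | bdbbbaaca
  20 |   0 | bdcadadccdabccbbccbcacacbbcbacbdbbbaaca
  21 |  37 | ca
  22 |  19 | cacacbbcbacbdbbbaaca
  23 |  21 | cacbbcbacbdbbbaaca
  24 |   2 | cadadccdabccbbccbcacacbbcbacbdbbbaaca
  25 |  26 | cbacbdbbbaaca
  26 |  23 | cbbcbacbdbbbaaca
  27 |  13 | cbbccbcacacbbcbacbdbbbaaca
  28 |  17 | cbcacacbbcbacbdbbbaaca
  29 |  29 | cbdbbbaaca
  30 |  12 | ccbbccbcacacbbcbacbdbbbaaca
  31 |  16 | ccbcacacbbcbacbdbbbaaca
  32 |   7 | ccdabccbbccbcacacbbcbacbdbbbaaca
  33 |   8 | cdabccbbccbcacacbbcbacbdbbbaaca
  34 |   9 | dabccbbccbcacacbbcbacbdbbbaaca
  35 |   4 | dadccdabccbbccbcacacbbcbacbdbbbaaca
  36 |  31 | dbbbaaca
  37 |   1 | dcadadccdabccbbccbcacacbbcbacbdbbbaaca
  38 |   6 | dccdabccbbccbcacacbbcbacbdbbbaaca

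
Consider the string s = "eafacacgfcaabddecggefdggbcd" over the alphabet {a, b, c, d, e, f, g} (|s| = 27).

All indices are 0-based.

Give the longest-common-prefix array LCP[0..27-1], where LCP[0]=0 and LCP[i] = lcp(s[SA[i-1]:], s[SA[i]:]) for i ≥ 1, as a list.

[0, 1, 1, 2, 1, 0, 1, 0, 2, 1, 1, 2, 0, 1, 1, 1, 0, 1, 1, 0, 1, 1, 0, 1, 1, 1, 2]

rank→(start, suffix):
  0 → (10, 'aabddecggefdggbcd')
  1 → (11, 'abddecggefdggbcd')
  2 → (3, 'acacgfcaabddecggefdggbcd')
  3 → (5, 'acgfcaabddecggefdggbcd')
  4 → (1, 'afacacgfcaabddecggefdggbcd')
  5 → (24, 'bcd')
  6 → (12, 'bddecggefdggbcd')
  7 → (9, 'caabddecggefdggbcd')
  8 → (4, 'cacgfcaabddecggefdggbcd')
  9 → (25, 'cd')
  10 → (6, 'cgfcaabddecggefdggbcd')
  11 → (16, 'cggefdggbcd')
  12 → (26, 'd')
  13 → (13, 'ddecggefdggbcd')
  14 → (14, 'decggefdggbcd')
  15 → (21, 'dggbcd')
  16 → (0, 'eafacacgfcaabddecggefdggbcd')
  17 → (15, 'ecggefdggbcd')
  18 → (19, 'efdggbcd')
  19 → (2, 'facacgfcaabddecggefdggbcd')
  20 → (8, 'fcaabddecggefdggbcd')
  21 → (20, 'fdggbcd')
  22 → (23, 'gbcd')
  23 → (18, 'gefdggbcd')
  24 → (7, 'gfcaabddecggefdggbcd')
  25 → (22, 'ggbcd')
  26 → (17, 'ggefdggbcd')

SA = [10, 11, 3, 5, 1, 24, 12, 9, 4, 25, 6, 16, 26, 13, 14, 21, 0, 15, 19, 2, 8, 20, 23, 18, 7, 22, 17]
[i] adj suffixes → lcp
  [1] 10/11 → 1 ('a')
  [2] 11/3 → 1 ('a')
  [3] 3/5 → 2 ('ac')
  [4] 5/1 → 1 ('a')
  [5] 1/24 → 0 ('')
  [6] 24/12 → 1 ('b')
  [7] 12/9 → 0 ('')
  [8] 9/4 → 2 ('ca')
  [9] 4/25 → 1 ('c')
  [10] 25/6 → 1 ('c')
  [11] 6/16 → 2 ('cg')
  [12] 16/26 → 0 ('')
  [13] 26/13 → 1 ('d')
  [14] 13/14 → 1 ('d')
  [15] 14/21 → 1 ('d')
  [16] 21/0 → 0 ('')
  [17] 0/15 → 1 ('e')
  [18] 15/19 → 1 ('e')
  [19] 19/2 → 0 ('')
  [20] 2/8 → 1 ('f')
  [21] 8/20 → 1 ('f')
  [22] 20/23 → 0 ('')
  [23] 23/18 → 1 ('g')
  [24] 18/7 → 1 ('g')
  [25] 7/22 → 1 ('g')
  [26] 22/17 → 2 ('gg')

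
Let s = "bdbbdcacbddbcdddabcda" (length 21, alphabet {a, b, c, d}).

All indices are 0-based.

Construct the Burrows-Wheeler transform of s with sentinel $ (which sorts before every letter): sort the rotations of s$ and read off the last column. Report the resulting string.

addcdad$bcdabbcdbdbdbc

rank  rotation                last
    0  $bdbbdcacbddbcdddabcda  a
    1  a$bdbbdcacbddbcdddabcd  d
    2  abcda$bdbbdcacbddbcddd  d
    3  acbddbcdddabcda$bdbbdc  c
    4  bbdcacbddbcdddabcda$bd  d
    5  bcda$bdbbdcacbddbcddda  a
    6  bcdddabcda$bdbbdcacbdd  d
    7  bdbbdcacbddbcdddabcda$  $
    8  bdcacbddbcdddabcda$bdb  b
    9  bddbcdddabcda$bdbbdcac  c
   10  cacbddbcdddabcda$bdbbd  d
   11  cbddbcdddabcda$bdbbdca  a
   12  cda$bdbbdcacbddbcdddab  b
   13  cdddabcda$bdbbdcacbddb  b
   14  da$bdbbdcacbddbcdddabc  c
   15  dabcda$bdbbdcacbddbcdd  d
   16  dbbdcacbddbcdddabcda$b  b
   17  dbcdddabcda$bdbbdcacbd  d
   18  dcacbddbcdddabcda$bdbb  b
   19  ddabcda$bdbbdcacbddbcd  d
   20  ddbcdddabcda$bdbbdcacb  b
   21  dddabcda$bdbbdcacbddbc  c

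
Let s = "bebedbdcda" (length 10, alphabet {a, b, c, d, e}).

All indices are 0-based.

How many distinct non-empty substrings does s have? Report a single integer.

49

rank | idx | suffix
   0 |   9 | a
   1 |   5 | bdcda
   2 |   0 | bebedbdcda
   3 |   2 | bedbdcda
   4 |   7 | cda
   5 |   8 | da
   6 |   4 | dbdcda
   7 |   6 | dcda
   8 |   1 | ebedbdcda
   9 |   3 | edbdcda

SA = [9, 5, 0, 2, 7, 8, 4, 6, 1, 3]
rank  pair      lcp
   1  s[9:],s[5:]  0  ''
   2  s[5:],s[0:]  1  'b'
   3  s[0:],s[2:]  2  'be'
   4  s[2:],s[7:]  0  ''
   5  s[7:],s[8:]  0  ''
   6  s[8:],s[4:]  1  'd'
   7  s[4:],s[6:]  1  'd'
   8  s[6:],s[1:]  0  ''
   9  s[1:],s[3:]  1  'e'

n(n+1)/2 = 10·11/2 = 55
Σ LCP = 0 + 0 + 1 + 2 + 0 + 0 + 1 + 1 + 0 + 1 = 6
distinct = 55 − 6 = 49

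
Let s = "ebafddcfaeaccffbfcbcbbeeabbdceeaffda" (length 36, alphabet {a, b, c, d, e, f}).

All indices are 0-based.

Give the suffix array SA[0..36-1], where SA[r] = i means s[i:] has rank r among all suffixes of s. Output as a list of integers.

[35, 24, 10, 8, 2, 31, 1, 25, 20, 18, 26, 21, 15, 19, 17, 11, 28, 6, 12, 34, 27, 5, 4, 23, 9, 30, 0, 22, 29, 7, 14, 16, 33, 3, 13, 32]

rank→(start, suffix):
  0 → (35, 'a')
  1 → (24, 'abbdceeaffda')
  2 → (10, 'accffbfcbcbbeeabbdceeaffda')
  3 → (8, 'aeaccffbfcbcbbeeabbdceeaffda')
  4 → (2, 'afddcfaeaccffbfcbcbbeeabbdceeaffda')
  5 → (31, 'affda')
  6 → (1, 'bafddcfaeaccffbfcbcbbeeabbdceeaffda')
  7 → (25, 'bbdceeaffda')
  8 → (20, 'bbeeabbdceeaffda')
  9 → (18, 'bcbbeeabbdceeaffda')
  10 → (26, 'bdceeaffda')
  11 → (21, 'beeabbdceeaffda')
  12 → (15, 'bfcbcbbeeabbdceeaffda')
  13 → (19, 'cbbeeabbdceeaffda')
  14 → (17, 'cbcbbeeabbdceeaffda')
  15 → (11, 'ccffbfcbcbbeeabbdceeaffda')
  16 → (28, 'ceeaffda')
  17 → (6, 'cfaeaccffbfcbcbbeeabbdceeaffda')
  18 → (12, 'cffbfcbcbbeeabbdceeaffda')
  19 → (34, 'da')
  20 → (27, 'dceeaffda')
  21 → (5, 'dcfaeaccffbfcbcbbeeabbdceeaffda')
  22 → (4, 'ddcfaeaccffbfcbcbbeeabbdceeaffda')
  23 → (23, 'eabbdceeaffda')
  24 → (9, 'eaccffbfcbcbbeeabbdceeaffda')
  25 → (30, 'eaffda')
  26 → (0, 'ebafddcfaeaccffbfcbcbbeeabbdceeaffda')
  27 → (22, 'eeabbdceeaffda')
  28 → (29, 'eeaffda')
  29 → (7, 'faeaccffbfcbcbbeeabbdceeaffda')
  30 → (14, 'fbfcbcbbeeabbdceeaffda')
  31 → (16, 'fcbcbbeeabbdceeaffda')
  32 → (33, 'fda')
  33 → (3, 'fddcfaeaccffbfcbcbbeeabbdceeaffda')
  34 → (13, 'ffbfcbcbbeeabbdceeaffda')
  35 → (32, 'ffda')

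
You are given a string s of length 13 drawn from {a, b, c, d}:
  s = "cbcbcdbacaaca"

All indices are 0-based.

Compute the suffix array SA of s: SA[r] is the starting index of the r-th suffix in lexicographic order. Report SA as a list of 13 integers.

[12, 9, 10, 7, 6, 1, 3, 11, 8, 0, 2, 4, 5]

rank→(start, suffix):
  0 → (12, 'a')
  1 → (9, 'aaca')
  2 → (10, 'aca')
  3 → (7, 'acaaca')
  4 → (6, 'bacaaca')
  5 → (1, 'bcbcdbacaaca')
  6 → (3, 'bcdbacaaca')
  7 → (11, 'ca')
  8 → (8, 'caaca')
  9 → (0, 'cbcbcdbacaaca')
  10 → (2, 'cbcdbacaaca')
  11 → (4, 'cdbacaaca')
  12 → (5, 'dbacaaca')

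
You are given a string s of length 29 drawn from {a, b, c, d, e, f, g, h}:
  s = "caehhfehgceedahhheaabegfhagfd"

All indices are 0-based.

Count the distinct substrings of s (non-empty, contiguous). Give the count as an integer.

410

rank | idx | suffix
   0 |  18 | aabegfhagfd
   1 |  19 | abegfhagfd
   2 |   1 | aehhfehgceedahhheaabegfhagfd
   3 |  25 | agfd
   4 |  13 | ahhheaabegfhagfd
   5 |  20 | begfhagfd
   6 |   0 | caehhfehgceedahhheaabegfhagfd
   7 |   9 | ceedahhheaabegfhagfd
   8 |  28 | d
   9 |  12 | dahhheaabegfhagfd
  10 |  17 | eaabegfhagfd
  11 |  11 | edahhheaabegfhagfd
  12 |  10 | eedahhheaabegfhagfd
  13 |  21 | egfhagfd
  14 |   6 | ehgceedahhheaabegfhagfd
  15 |   2 | ehhfehgceedahhheaabegfhagfd
  16 |  27 | fd
  17 |   5 | fehgceedahhheaabegfhagfd
  18 |  23 | fhagfd
  19 |   8 | gceedahhheaabegfhagfd
  20 |  26 | gfd
  21 |  22 | gfhagfd
  22 |  24 | hagfd
  23 |  16 | heaabegfhagfd
  24 |   4 | hfehgceedahhheaabegfhagfd
  25 |   7 | hgceedahhheaabegfhagfd
  26 |  15 | hheaabegfhagfd
  27 |   3 | hhfehgceedahhheaabegfhagfd
  28 |  14 | hhheaabegfhagfd

SA = [18, 19, 1, 25, 13, 20, 0, 9, 28, 12, 17, 11, 10, 21, 6, 2, 27, 5, 23, 8, 26, 22, 24, 16, 4, 7, 15, 3, 14]
rank  pair      lcp
   1  s[18:],s[19:]  1  'a'
   2  s[19:],s[1:]  1  'a'
   3  s[1:],s[25:]  1  'a'
   4  s[25:],s[13:]  1  'a'
   5  s[13:],s[20:]  0  ''
   6  s[20:],s[0:]  0  ''
   7  s[0:],s[9:]  1  'c'
   8  s[9:],s[28:]  0  ''
   9  s[28:],s[12:]  1  'd'
  10  s[12:],s[17:]  0  ''
  11  s[17:],s[11:]  1  'e'
  12  s[11:],s[10:]  1  'e'
  13  s[10:],s[21:]  1  'e'
  14  s[21:],s[6:]  1  'e'
  15  s[6:],s[2:]  2  'eh'
  16  s[2:],s[27:]  0  ''
  17  s[27:],s[5:]  1  'f'
  18  s[5:],s[23:]  1  'f'
  19  s[23:],s[8:]  0  ''
  20  s[8:],s[26:]  1  'g'
  21  s[26:],s[22:]  2  'gf'
  22  s[22:],s[24:]  0  ''
  23  s[24:],s[16:]  1  'h'
  24  s[16:],s[4:]  1  'h'
  25  s[4:],s[7:]  1  'h'
  26  s[7:],s[15:]  1  'h'
  27  s[15:],s[3:]  2  'hh'
  28  s[3:],s[14:]  2  'hh'

n(n+1)/2 = 29·30/2 = 435
Σ LCP = 0 + 1 + 1 + 1 + 1 + 0 + 0 + 1 + 0 + 1 + 0 + 1 + 1 + 1 + 1 + 2 + 0 + 1 + 1 + 0 + 1 + 2 + 0 + 1 + 1 + 1 + 1 + 2 + 2 = 25
distinct = 435 − 25 = 410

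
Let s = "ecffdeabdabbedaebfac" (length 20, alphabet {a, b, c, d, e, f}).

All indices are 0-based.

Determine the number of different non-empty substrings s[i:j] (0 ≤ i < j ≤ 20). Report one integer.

sorted suffixes:
  #0 SA[0]=9  'abbedaebfac'
  #1 SA[1]=6  'abdabbedaebfac'
  #2 SA[2]=18  'ac'
  #3 SA[3]=14  'aebfac'
  #4 SA[4]=10  'bbedaebfac'
  #5 SA[5]=7  'bdabbedaebfac'
  #6 SA[6]=11  'bedaebfac'
  #7 SA[7]=16  'bfac'
  #8 SA[8]=19  'c'
  #9 SA[9]=1  'cffdeabdabbedaebfac'
  #10 SA[10]=8  'dabbedaebfac'
  #11 SA[11]=13  'daebfac'
  #12 SA[12]=4  'deabdabbedaebfac'
  #13 SA[13]=5  'eabdabbedaebfac'
  #14 SA[14]=15  'ebfac'
  #15 SA[15]=0  'ecffdeabdabbedaebfac'
  #16 SA[16]=12  'edaebfac'
  #17 SA[17]=17  'fac'
  #18 SA[18]=3  'fdeabdabbedaebfac'
  #19 SA[19]=2  'ffdeabdabbedaebfac'

SA = [9, 6, 18, 14, 10, 7, 11, 16, 19, 1, 8, 13, 4, 5, 15, 0, 12, 17, 3, 2]
rank  pair      lcp
   1  s[9:],s[6:]  2  'ab'
   2  s[6:],s[18:]  1  'a'
   3  s[18:],s[14:]  1  'a'
   4  s[14:],s[10:]  0  ''
   5  s[10:],s[7:]  1  'b'
   6  s[7:],s[11:]  1  'b'
   7  s[11:],s[16:]  1  'b'
   8  s[16:],s[19:]  0  ''
   9  s[19:],s[1:]  1  'c'
  10  s[1:],s[8:]  0  ''
  11  s[8:],s[13:]  2  'da'
  12  s[13:],s[4:]  1  'd'
  13  s[4:],s[5:]  0  ''
  14  s[5:],s[15:]  1  'e'
  15  s[15:],s[0:]  1  'e'
  16  s[0:],s[12:]  1  'e'
  17  s[12:],s[17:]  0  ''
  18  s[17:],s[3:]  1  'f'
  19  s[3:],s[2:]  1  'f'

n(n+1)/2 = 20·21/2 = 210
Σ LCP = 0 + 2 + 1 + 1 + 0 + 1 + 1 + 1 + 0 + 1 + 0 + 2 + 1 + 0 + 1 + 1 + 1 + 0 + 1 + 1 = 16
distinct = 210 − 16 = 194

194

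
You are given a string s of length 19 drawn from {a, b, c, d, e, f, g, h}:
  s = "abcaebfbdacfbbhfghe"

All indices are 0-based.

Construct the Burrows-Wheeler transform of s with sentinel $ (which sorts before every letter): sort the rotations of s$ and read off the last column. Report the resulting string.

rank  rotation              last
    0  $abcaebfbdacfbbhfghe  e
    1  abcaebfbdacfbbhfghe$  $
    2  acfbbhfghe$abcaebfbd  d
    3  aebfbdacfbbhfghe$abc  c
    4  bbhfghe$abcaebfbdacf  f
    5  bcaebfbdacfbbhfghe$a  a
    6  bdacfbbhfghe$abcaebf  f
    7  bfbdacfbbhfghe$abcae  e
    8  bhfghe$abcaebfbdacfb  b
    9  caebfbdacfbbhfghe$ab  b
   10  cfbbhfghe$abcaebfbda  a
   11  dacfbbhfghe$abcaebfb  b
   12  e$abcaebfbdacfbbhfgh  h
   13  ebfbdacfbbhfghe$abca  a
   14  fbbhfghe$abcaebfbdac  c
   15  fbdacfbbhfghe$abcaeb  b
   16  fghe$abcaebfbdacfbbh  h
   17  ghe$abcaebfbdacfbbhf  f
   18  he$abcaebfbdacfbbhfg  g
   19  hfghe$abcaebfbdacfbb  b

e$dcfafebbabhacbhfgb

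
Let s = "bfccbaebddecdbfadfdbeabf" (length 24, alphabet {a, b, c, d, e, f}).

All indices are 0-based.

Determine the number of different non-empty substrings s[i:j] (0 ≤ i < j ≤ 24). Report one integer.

279

rank | idx | suffix
   0 |  21 | abf
   1 |  15 | adfdbeabf
   2 |   5 | aebddecdbfadfdbeabf
   3 |   4 | baebddecdbfadfdbeabf
   4 |   7 | bddecdbfadfdbeabf
   5 |  19 | beabf
   6 |  22 | bf
   7 |  13 | bfadfdbeabf
   8 |   0 | bfccbaebddecdbfadfdbeabf
   9 |   3 | cbaebddecdbfadfdbeabf
  10 |   2 | ccbaebddecdbfadfdbeabf
  11 |  11 | cdbfadfdbeabf
  12 |  18 | dbeabf
  13 |  12 | dbfadfdbeabf
  14 |   8 | ddecdbfadfdbeabf
  15 |   9 | decdbfadfdbeabf
  16 |  16 | dfdbeabf
  17 |  20 | eabf
  18 |   6 | ebddecdbfadfdbeabf
  19 |  10 | ecdbfadfdbeabf
  20 |  23 | f
  21 |  14 | fadfdbeabf
  22 |   1 | fccbaebddecdbfadfdbeabf
  23 |  17 | fdbeabf

SA = [21, 15, 5, 4, 7, 19, 22, 13, 0, 3, 2, 11, 18, 12, 8, 9, 16, 20, 6, 10, 23, 14, 1, 17]
[i] adj suffixes → lcp
  [1] 21/15 → 1 ('a')
  [2] 15/5 → 1 ('a')
  [3] 5/4 → 0 ('')
  [4] 4/7 → 1 ('b')
  [5] 7/19 → 1 ('b')
  [6] 19/22 → 1 ('b')
  [7] 22/13 → 2 ('bf')
  [8] 13/0 → 2 ('bf')
  [9] 0/3 → 0 ('')
  [10] 3/2 → 1 ('c')
  [11] 2/11 → 1 ('c')
  [12] 11/18 → 0 ('')
  [13] 18/12 → 2 ('db')
  [14] 12/8 → 1 ('d')
  [15] 8/9 → 1 ('d')
  [16] 9/16 → 1 ('d')
  [17] 16/20 → 0 ('')
  [18] 20/6 → 1 ('e')
  [19] 6/10 → 1 ('e')
  [20] 10/23 → 0 ('')
  [21] 23/14 → 1 ('f')
  [22] 14/1 → 1 ('f')
  [23] 1/17 → 1 ('f')

n(n+1)/2 = 24·25/2 = 300
Σ LCP = 0 + 1 + 1 + 0 + 1 + 1 + 1 + 2 + 2 + 0 + 1 + 1 + 0 + 2 + 1 + 1 + 1 + 0 + 1 + 1 + 0 + 1 + 1 + 1 = 21
distinct = 300 − 21 = 279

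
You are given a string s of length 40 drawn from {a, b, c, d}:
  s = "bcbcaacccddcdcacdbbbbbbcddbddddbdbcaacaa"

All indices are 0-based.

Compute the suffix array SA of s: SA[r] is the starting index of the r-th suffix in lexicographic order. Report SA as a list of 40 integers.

[39, 38, 35, 4, 36, 5, 14, 17, 18, 19, 20, 21, 33, 2, 0, 22, 31, 26, 37, 34, 3, 13, 1, 6, 7, 15, 11, 23, 8, 16, 32, 30, 25, 12, 10, 29, 24, 9, 28, 27]

rank→(start, suffix):
  0 → (39, 'a')
  1 → (38, 'aa')
  2 → (35, 'aacaa')
  3 → (4, 'aacccddcdcacdbbbbbbcddbddddbdbcaacaa')
  4 → (36, 'acaa')
  5 → (5, 'acccddcdcacdbbbbbbcddbddddbdbcaacaa')
  6 → (14, 'acdbbbbbbcddbddddbdbcaacaa')
  7 → (17, 'bbbbbbcddbddddbdbcaacaa')
  8 → (18, 'bbbbbcddbddddbdbcaacaa')
  9 → (19, 'bbbbcddbddddbdbcaacaa')
  10 → (20, 'bbbcddbddddbdbcaacaa')
  11 → (21, 'bbcddbddddbdbcaacaa')
  12 → (33, 'bcaacaa')
  13 → (2, 'bcaacccddcdcacdbbbbbbcddbddddbdbcaacaa')
  14 → (0, 'bcbcaacccddcdcacdbbbbbbcddbddddbdbcaacaa')
  15 → (22, 'bcddbddddbdbcaacaa')
  16 → (31, 'bdbcaacaa')
  17 → (26, 'bddddbdbcaacaa')
  18 → (37, 'caa')
  19 → (34, 'caacaa')
  20 → (3, 'caacccddcdcacdbbbbbbcddbddddbdbcaacaa')
  21 → (13, 'cacdbbbbbbcddbddddbdbcaacaa')
  22 → (1, 'cbcaacccddcdcacdbbbbbbcddbddddbdbcaacaa')
  23 → (6, 'cccddcdcacdbbbbbbcddbddddbdbcaacaa')
  24 → (7, 'ccddcdcacdbbbbbbcddbddddbdbcaacaa')
  25 → (15, 'cdbbbbbbcddbddddbdbcaacaa')
  26 → (11, 'cdcacdbbbbbbcddbddddbdbcaacaa')
  27 → (23, 'cddbddddbdbcaacaa')
  28 → (8, 'cddcdcacdbbbbbbcddbddddbdbcaacaa')
  29 → (16, 'dbbbbbbcddbddddbdbcaacaa')
  30 → (32, 'dbcaacaa')
  31 → (30, 'dbdbcaacaa')
  32 → (25, 'dbddddbdbcaacaa')
  33 → (12, 'dcacdbbbbbbcddbddddbdbcaacaa')
  34 → (10, 'dcdcacdbbbbbbcddbddddbdbcaacaa')
  35 → (29, 'ddbdbcaacaa')
  36 → (24, 'ddbddddbdbcaacaa')
  37 → (9, 'ddcdcacdbbbbbbcddbddddbdbcaacaa')
  38 → (28, 'dddbdbcaacaa')
  39 → (27, 'ddddbdbcaacaa')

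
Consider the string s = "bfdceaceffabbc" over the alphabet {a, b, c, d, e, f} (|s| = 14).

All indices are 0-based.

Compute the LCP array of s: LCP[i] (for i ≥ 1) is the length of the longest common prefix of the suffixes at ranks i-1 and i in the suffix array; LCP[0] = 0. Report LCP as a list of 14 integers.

[0, 1, 0, 1, 1, 0, 1, 2, 0, 0, 1, 0, 1, 1]

sorted suffixes:
  #0 SA[0]=10  'abbc'
  #1 SA[1]=5  'aceffabbc'
  #2 SA[2]=11  'bbc'
  #3 SA[3]=12  'bc'
  #4 SA[4]=0  'bfdceaceffabbc'
  #5 SA[5]=13  'c'
  #6 SA[6]=3  'ceaceffabbc'
  #7 SA[7]=6  'ceffabbc'
  #8 SA[8]=2  'dceaceffabbc'
  #9 SA[9]=4  'eaceffabbc'
  #10 SA[10]=7  'effabbc'
  #11 SA[11]=9  'fabbc'
  #12 SA[12]=1  'fdceaceffabbc'
  #13 SA[13]=8  'ffabbc'

SA = [10, 5, 11, 12, 0, 13, 3, 6, 2, 4, 7, 9, 1, 8]
i: (SA[i-1],SA[i]) lcp shared
  1: (10,5) 1 'a'
  2: (5,11) 0 ''
  3: (11,12) 1 'b'
  4: (12,0) 1 'b'
  5: (0,13) 0 ''
  6: (13,3) 1 'c'
  7: (3,6) 2 'ce'
  8: (6,2) 0 ''
  9: (2,4) 0 ''
  10: (4,7) 1 'e'
  11: (7,9) 0 ''
  12: (9,1) 1 'f'
  13: (1,8) 1 'f'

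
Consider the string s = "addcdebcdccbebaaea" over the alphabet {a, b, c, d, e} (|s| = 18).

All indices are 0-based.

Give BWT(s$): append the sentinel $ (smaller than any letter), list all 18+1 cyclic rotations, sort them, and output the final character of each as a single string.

rank  rotation             last
    0  $addcdebcdccbebaaea  a
    1  a$addcdebcdccbebaae  e
    2  aaea$addcdebcdccbeb  b
    3  addcdebcdccbebaaea$  $
    4  aea$addcdebcdccbeba  a
    5  baaea$addcdebcdccbe  e
    6  bcdccbebaaea$addcde  e
    7  bebaaea$addcdebcdcc  c
    8  cbebaaea$addcdebcdc  c
    9  ccbebaaea$addcdebcd  d
   10  cdccbebaaea$addcdeb  b
   11  cdebcdccbebaaea$add  d
   12  dccbebaaea$addcdebc  c
   13  dcdebcdccbebaaea$ad  d
   14  ddcdebcdccbebaaea$a  a
   15  debcdccbebaaea$addc  c
   16  ea$addcdebcdccbebaa  a
   17  ebaaea$addcdebcdccb  b
   18  ebcdccbebaaea$addcd  d

aeb$aeeccdbdcdacabd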